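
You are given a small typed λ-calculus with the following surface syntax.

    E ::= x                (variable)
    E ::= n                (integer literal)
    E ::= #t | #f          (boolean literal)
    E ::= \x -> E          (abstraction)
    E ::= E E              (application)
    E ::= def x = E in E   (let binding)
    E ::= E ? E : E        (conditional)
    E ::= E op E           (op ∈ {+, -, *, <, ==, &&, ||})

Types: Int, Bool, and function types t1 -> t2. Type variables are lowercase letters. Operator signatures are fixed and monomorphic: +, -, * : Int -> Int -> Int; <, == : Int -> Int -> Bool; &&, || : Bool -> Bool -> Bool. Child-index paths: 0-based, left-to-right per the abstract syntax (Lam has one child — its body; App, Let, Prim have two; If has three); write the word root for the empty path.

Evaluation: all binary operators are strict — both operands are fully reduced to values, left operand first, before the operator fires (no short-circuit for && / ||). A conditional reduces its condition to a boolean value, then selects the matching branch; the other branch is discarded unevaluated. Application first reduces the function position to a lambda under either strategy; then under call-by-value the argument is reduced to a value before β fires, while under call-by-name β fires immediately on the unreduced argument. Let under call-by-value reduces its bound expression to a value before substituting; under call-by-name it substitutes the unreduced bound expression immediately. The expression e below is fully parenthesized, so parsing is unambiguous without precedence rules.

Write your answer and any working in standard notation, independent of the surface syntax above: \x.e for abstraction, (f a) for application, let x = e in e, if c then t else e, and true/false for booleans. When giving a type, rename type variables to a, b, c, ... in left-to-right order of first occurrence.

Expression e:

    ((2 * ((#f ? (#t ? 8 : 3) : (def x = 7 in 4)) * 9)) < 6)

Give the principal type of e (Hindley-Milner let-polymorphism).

Answer: Bool

Trace:
  unify Int ~ Int
  unify Bool ~ Bool
  unify Bool ~ Bool
  unify Int ~ Int
let x : Int
  unify Int ~ Int
  unify Int ~ Int
  unify Int ~ Int
  unify Int ~ Int
  unify Int ~ Int
  unify Int ~ Int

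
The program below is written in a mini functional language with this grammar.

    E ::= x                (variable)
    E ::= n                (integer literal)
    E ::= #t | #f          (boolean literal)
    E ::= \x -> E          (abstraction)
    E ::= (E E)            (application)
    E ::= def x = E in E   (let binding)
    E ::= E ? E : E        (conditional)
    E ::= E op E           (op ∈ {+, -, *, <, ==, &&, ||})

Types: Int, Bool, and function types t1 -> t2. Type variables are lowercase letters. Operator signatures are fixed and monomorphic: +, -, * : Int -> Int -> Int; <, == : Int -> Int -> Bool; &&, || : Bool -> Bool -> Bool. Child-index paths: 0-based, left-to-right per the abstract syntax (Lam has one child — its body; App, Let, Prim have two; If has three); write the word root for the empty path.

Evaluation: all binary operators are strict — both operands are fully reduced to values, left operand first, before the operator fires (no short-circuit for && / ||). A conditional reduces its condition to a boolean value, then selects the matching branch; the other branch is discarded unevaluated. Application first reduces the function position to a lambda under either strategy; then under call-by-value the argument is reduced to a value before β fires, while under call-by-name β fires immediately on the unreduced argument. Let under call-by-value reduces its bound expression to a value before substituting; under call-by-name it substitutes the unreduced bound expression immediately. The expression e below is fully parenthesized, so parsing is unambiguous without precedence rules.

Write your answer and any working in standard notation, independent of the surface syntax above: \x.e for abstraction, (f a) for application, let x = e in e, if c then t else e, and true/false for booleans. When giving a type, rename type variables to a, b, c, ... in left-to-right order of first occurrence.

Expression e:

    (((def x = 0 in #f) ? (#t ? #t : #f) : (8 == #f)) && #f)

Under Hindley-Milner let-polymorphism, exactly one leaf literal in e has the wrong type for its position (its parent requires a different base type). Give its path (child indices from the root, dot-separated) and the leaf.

Working:
let x : Int
  unify Bool ~ Bool
  unify Bool ~ Bool
  unify Bool ~ Bool
  unify Int ~ Int
  unify Bool ~ Int
  FAIL: mismatch Bool ~ Int

Answer: 0.2.1 : false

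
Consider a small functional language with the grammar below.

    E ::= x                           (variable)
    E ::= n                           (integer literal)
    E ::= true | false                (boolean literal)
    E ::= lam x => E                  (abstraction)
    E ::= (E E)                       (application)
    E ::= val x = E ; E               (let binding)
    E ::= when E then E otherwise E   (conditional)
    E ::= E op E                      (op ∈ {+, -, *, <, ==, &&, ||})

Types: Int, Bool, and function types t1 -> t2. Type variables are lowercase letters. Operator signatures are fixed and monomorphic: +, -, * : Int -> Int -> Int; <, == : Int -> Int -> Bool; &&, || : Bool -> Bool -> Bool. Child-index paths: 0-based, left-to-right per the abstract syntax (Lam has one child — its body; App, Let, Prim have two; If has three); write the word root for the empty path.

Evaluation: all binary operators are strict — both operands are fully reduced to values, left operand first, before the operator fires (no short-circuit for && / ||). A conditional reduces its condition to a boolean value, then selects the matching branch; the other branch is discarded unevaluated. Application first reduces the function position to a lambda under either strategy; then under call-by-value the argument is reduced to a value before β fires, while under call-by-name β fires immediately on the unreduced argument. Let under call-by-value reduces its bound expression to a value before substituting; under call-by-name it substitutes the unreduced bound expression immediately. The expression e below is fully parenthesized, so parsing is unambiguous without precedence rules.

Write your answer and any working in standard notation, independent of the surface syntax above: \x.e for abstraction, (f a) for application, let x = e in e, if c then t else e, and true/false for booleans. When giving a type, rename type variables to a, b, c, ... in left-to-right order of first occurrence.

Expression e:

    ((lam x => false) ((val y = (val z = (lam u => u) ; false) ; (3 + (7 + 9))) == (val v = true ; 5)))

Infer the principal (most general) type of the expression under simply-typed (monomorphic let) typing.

Answer: Bool

Working:
\x._ : a -> Bool
u : b
\u._ : b -> b
let z : b -> b
let y : Bool
  unify Int ~ Int
  unify Int ~ Int
  unify Int ~ Int
  unify Int ~ Int
  unify Int ~ Int
let v : Bool
  unify Int ~ Int
  unify a -> Bool ~ Bool -> c
  unify a ~ Bool
  unify Bool ~ c
_ _ : Bool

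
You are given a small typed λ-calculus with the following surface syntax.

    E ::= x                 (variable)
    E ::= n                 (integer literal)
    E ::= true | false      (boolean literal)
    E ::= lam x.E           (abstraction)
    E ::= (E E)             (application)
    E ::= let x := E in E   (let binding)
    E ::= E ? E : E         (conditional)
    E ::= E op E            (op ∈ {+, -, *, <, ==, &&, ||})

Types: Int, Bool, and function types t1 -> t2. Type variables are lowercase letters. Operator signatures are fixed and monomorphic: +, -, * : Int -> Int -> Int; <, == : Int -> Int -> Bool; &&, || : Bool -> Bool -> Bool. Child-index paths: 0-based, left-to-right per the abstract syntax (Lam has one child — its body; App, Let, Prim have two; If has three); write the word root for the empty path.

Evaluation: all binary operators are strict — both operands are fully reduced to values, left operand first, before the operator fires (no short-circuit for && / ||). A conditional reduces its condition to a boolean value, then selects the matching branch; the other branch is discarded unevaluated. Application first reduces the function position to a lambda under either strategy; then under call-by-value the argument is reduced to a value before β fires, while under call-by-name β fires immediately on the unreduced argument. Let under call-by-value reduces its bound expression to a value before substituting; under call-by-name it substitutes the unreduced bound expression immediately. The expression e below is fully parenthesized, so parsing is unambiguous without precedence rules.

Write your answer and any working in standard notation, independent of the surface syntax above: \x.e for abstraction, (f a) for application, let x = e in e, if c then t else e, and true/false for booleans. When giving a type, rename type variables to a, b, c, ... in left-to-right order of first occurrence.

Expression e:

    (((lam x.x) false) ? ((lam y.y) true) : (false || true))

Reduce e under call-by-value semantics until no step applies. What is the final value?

Trace:
step 0: (if ((\x.x) false) then ((\y.y) true) else (false || true))
step 1: [beta@0] (if false then ((\y.y) true) else (false || true))
step 2: [if@root] (false || true)
step 3: [delta@root] true

Answer: true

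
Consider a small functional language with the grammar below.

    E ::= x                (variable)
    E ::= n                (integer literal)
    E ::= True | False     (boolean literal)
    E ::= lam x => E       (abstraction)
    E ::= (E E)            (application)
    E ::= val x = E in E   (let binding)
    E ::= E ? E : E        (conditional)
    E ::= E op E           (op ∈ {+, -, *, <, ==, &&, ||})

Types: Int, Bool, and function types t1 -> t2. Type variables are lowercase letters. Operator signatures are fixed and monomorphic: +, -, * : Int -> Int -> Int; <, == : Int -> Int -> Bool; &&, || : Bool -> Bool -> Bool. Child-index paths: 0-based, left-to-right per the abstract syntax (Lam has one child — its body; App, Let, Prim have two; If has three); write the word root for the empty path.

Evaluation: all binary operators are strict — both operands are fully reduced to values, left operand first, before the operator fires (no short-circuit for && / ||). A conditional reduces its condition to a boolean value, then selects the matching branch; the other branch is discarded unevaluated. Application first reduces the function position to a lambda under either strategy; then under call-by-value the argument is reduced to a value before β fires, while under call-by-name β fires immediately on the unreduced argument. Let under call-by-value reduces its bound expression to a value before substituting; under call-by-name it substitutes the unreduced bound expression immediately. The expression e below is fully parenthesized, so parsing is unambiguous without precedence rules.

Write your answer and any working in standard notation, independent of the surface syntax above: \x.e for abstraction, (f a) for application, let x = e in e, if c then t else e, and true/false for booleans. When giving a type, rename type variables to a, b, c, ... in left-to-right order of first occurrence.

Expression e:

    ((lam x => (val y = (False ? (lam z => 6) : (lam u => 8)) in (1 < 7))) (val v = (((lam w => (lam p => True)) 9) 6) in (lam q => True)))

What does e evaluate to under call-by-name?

Answer: true

Derivation:
step 0: ((\x.(let y = (if false then (\z.6) else (\u.8)) in (1 < 7))) (let v = (((\w.(\p.true)) 9) 6) in (\q.true)))
step 1: [beta@root] (let y = (if false then (\z.6) else (\u.8)) in (1 < 7))
step 2: [let@root] (1 < 7)
step 3: [delta@root] true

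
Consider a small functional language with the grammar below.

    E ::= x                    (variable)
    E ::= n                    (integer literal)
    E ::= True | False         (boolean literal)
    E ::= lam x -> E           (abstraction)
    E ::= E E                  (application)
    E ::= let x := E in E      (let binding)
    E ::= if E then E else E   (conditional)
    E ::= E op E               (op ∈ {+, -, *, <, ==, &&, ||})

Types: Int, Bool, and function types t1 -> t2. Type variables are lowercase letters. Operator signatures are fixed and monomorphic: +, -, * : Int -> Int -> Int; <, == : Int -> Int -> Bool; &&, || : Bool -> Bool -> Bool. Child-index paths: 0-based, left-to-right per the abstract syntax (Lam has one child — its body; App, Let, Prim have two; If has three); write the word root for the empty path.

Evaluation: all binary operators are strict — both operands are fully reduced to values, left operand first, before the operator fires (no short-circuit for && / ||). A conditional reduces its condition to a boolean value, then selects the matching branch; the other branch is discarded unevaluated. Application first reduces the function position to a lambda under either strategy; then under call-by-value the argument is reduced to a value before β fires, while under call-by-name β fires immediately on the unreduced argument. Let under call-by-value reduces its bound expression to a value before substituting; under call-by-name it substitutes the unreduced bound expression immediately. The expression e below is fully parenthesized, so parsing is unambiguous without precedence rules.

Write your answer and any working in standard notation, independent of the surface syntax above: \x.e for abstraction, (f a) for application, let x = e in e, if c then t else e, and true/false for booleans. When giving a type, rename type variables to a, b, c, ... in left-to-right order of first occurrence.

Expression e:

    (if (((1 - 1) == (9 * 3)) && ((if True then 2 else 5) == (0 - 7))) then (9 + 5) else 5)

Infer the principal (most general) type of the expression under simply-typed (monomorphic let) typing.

Working:
  unify Int ~ Int
  unify Int ~ Int
  unify Int ~ Int
  unify Int ~ Int
  unify Int ~ Int
  unify Int ~ Int
  unify Bool ~ Bool
  unify Bool ~ Bool
  unify Int ~ Int
  unify Int ~ Int
  unify Int ~ Int
  unify Int ~ Int
  unify Int ~ Int
  unify Bool ~ Bool
  unify Bool ~ Bool
  unify Int ~ Int
  unify Int ~ Int
  unify Int ~ Int

Answer: Int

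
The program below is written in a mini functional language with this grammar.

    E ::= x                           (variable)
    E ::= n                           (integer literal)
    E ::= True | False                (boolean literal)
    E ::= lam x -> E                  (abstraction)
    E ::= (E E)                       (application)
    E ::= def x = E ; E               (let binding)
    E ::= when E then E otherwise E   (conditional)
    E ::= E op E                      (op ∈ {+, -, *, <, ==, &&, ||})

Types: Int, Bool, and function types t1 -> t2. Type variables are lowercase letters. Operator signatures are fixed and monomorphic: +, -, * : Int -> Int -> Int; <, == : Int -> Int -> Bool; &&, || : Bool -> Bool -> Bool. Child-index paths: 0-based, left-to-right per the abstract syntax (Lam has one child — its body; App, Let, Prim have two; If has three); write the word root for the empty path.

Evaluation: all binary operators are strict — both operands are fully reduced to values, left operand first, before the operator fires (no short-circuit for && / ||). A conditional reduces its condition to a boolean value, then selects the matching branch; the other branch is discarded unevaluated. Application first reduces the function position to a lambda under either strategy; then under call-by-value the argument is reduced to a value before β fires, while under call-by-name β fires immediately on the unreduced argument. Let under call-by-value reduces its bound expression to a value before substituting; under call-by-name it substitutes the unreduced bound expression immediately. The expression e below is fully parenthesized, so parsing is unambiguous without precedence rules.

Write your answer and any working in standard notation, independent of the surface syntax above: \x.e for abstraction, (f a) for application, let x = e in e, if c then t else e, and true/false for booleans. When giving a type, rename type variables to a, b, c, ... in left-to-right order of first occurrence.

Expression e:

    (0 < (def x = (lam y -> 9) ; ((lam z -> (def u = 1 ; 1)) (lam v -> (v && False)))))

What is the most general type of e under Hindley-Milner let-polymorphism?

Answer: Bool

Derivation:
  unify Int ~ Int
\y._ : a -> Int
let x : forall. a -> Int
let u : Int
\z._ : b -> Int
v : c
  unify c ~ Bool
  unify Bool ~ Bool
\v._ : Bool -> Bool
  unify b -> Int ~ (Bool -> Bool) -> d
  unify b ~ Bool -> Bool
  unify Int ~ d
_ _ : Int
  unify Int ~ Int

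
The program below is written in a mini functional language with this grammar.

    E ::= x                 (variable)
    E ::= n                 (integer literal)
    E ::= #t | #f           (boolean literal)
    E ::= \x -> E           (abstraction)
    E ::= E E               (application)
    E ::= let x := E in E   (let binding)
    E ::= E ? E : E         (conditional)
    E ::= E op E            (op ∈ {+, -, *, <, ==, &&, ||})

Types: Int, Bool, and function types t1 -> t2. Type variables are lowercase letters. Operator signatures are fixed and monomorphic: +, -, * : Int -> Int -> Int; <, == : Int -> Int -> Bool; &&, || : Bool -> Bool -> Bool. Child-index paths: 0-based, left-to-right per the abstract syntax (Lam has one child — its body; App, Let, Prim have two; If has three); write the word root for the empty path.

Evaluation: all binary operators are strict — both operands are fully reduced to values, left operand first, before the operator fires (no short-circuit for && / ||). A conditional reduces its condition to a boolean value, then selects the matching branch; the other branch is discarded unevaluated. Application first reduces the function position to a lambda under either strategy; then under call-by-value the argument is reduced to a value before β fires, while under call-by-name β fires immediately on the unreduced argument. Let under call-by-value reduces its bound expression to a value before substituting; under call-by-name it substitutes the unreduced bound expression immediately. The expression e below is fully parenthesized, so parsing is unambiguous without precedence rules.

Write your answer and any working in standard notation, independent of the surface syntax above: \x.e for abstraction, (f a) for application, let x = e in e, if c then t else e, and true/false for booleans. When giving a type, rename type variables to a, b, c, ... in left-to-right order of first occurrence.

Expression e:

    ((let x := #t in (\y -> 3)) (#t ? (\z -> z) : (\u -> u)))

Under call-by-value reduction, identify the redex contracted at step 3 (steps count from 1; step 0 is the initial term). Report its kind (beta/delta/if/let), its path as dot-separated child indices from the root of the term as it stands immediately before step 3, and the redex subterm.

Working:
step 0: ((let x = true in (\y.3)) (if true then (\z.z) else (\u.u)))
step 1: [let@0] ((\y.3) (if true then (\z.z) else (\u.u)))
step 2: [if@1] ((\y.3) (\z.z))
step 3: [beta@root] 3

Answer: beta at root : ((\y.3) (\z.z))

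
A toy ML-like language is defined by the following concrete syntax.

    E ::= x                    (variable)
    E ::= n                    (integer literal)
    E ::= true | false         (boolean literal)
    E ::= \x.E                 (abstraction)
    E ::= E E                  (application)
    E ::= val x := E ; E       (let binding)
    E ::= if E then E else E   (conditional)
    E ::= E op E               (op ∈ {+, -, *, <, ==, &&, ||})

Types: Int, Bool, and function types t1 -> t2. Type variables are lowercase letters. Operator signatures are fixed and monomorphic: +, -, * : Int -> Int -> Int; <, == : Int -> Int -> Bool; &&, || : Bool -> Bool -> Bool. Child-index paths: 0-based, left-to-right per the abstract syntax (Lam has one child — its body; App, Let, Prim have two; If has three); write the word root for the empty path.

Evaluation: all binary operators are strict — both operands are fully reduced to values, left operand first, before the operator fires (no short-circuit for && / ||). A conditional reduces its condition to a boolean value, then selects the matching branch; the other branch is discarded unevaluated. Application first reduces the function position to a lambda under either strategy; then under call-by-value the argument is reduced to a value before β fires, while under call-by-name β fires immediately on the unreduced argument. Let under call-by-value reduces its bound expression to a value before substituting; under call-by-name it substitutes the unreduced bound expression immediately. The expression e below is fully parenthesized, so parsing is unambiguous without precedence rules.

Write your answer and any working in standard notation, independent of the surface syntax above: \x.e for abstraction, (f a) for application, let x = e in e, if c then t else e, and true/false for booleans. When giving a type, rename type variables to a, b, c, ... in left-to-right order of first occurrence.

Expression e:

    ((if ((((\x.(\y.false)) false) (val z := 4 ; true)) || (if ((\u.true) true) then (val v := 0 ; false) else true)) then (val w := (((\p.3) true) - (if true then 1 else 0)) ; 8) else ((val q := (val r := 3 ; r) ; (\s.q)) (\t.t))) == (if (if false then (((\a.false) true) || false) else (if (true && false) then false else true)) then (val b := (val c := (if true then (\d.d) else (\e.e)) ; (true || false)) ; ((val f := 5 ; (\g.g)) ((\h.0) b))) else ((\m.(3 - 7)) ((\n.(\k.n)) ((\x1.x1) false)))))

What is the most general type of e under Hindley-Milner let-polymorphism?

Trace:
\y._ : b -> Bool
\x._ : a -> b -> Bool
  unify a -> b -> Bool ~ Bool -> c
  unify a ~ Bool
  unify b -> Bool ~ c
_ _ : b -> Bool
let z : Int
  unify b -> Bool ~ Bool -> d
  unify b ~ Bool
  unify Bool ~ d
_ _ : Bool
  unify Bool ~ Bool
\u._ : e -> Bool
  unify e -> Bool ~ Bool -> f
  unify e ~ Bool
  unify Bool ~ f
_ _ : Bool
  unify Bool ~ Bool
let v : Int
  unify Bool ~ Bool
  unify Bool ~ Bool
  unify Bool ~ Bool
\p._ : g -> Int
  unify g -> Int ~ Bool -> h
  unify g ~ Bool
  unify Int ~ h
_ _ : Int
  unify Int ~ Int
  unify Bool ~ Bool
  unify Int ~ Int
  unify Int ~ Int
let w : Int
let r : Int
r : Int
let q : Int
q : Int
\s._ : i -> Int
t : j
\t._ : j -> j
  unify i -> Int ~ (j -> j) -> k
  unify i ~ j -> j
  unify Int ~ k
_ _ : Int
  unify Int ~ Int
  unify Int ~ Int
  unify Bool ~ Bool
\a._ : l -> Bool
  unify l -> Bool ~ Bool -> m
  unify l ~ Bool
  unify Bool ~ m
_ _ : Bool
  unify Bool ~ Bool
  unify Bool ~ Bool
  unify Bool ~ Bool
  unify Bool ~ Bool
  unify Bool ~ Bool
  unify Bool ~ Bool
  unify Bool ~ Bool
  unify Bool ~ Bool
  unify Bool ~ Bool
d : n
\d._ : n -> n
e : o
\e._ : o -> o
  unify n -> n ~ o -> o
  unify n ~ o
  unify o ~ o
let c : forall. o -> o
  unify Bool ~ Bool
  unify Bool ~ Bool
let b : Bool
let f : Int
g : p
\g._ : p -> p
\h._ : q -> Int
b : Bool
  unify q -> Int ~ Bool -> r
  unify q ~ Bool
  unify Int ~ r
_ _ : Int
  unify p -> p ~ Int -> s
  unify p ~ Int
  unify Int ~ s
_ _ : Int
  unify Int ~ Int
  unify Int ~ Int
\m._ : t -> Int
n : u
\k._ : v -> u
\n._ : u -> v -> u
x1 : w
\x1._ : w -> w
  unify w -> w ~ Bool -> x
  unify w ~ Bool
  unify Bool ~ x
_ _ : Bool
  unify u -> v -> u ~ Bool -> y
  unify u ~ Bool
  unify v -> Bool ~ y
_ _ : v -> Bool
  unify t -> Int ~ (v -> Bool) -> z
  unify t ~ v -> Bool
  unify Int ~ z
_ _ : Int
  unify Int ~ Int
  unify Int ~ Int

Answer: Bool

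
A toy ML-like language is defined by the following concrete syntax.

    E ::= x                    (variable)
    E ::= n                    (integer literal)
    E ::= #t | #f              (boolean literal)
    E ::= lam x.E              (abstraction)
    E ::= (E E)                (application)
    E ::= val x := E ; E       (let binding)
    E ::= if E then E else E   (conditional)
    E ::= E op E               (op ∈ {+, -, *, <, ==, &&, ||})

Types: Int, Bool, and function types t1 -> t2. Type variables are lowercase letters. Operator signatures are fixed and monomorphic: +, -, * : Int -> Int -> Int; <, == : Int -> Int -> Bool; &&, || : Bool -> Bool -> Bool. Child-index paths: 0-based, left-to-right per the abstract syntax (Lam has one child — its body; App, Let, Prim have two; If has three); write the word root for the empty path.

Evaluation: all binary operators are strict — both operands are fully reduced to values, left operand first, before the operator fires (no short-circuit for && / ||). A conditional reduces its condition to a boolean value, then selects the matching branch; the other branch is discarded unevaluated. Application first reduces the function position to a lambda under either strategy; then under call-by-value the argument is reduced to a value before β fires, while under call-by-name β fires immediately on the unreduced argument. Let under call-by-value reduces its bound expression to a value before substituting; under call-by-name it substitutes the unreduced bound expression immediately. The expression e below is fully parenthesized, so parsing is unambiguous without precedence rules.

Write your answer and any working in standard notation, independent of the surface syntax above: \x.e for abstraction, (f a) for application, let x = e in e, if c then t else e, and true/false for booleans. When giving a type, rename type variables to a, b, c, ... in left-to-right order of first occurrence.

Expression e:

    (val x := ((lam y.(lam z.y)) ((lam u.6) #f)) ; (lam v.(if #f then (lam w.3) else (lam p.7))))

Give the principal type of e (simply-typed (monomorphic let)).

Answer: a -> b -> Int

Derivation:
y : a
\z._ : b -> a
\y._ : a -> b -> a
\u._ : c -> Int
  unify c -> Int ~ Bool -> d
  unify c ~ Bool
  unify Int ~ d
_ _ : Int
  unify a -> b -> a ~ Int -> e
  unify a ~ Int
  unify b -> Int ~ e
_ _ : b -> Int
let x : b -> Int
  unify Bool ~ Bool
\w._ : g -> Int
\p._ : h -> Int
  unify g -> Int ~ h -> Int
  unify g ~ h
  unify Int ~ Int
\v._ : f -> h -> Int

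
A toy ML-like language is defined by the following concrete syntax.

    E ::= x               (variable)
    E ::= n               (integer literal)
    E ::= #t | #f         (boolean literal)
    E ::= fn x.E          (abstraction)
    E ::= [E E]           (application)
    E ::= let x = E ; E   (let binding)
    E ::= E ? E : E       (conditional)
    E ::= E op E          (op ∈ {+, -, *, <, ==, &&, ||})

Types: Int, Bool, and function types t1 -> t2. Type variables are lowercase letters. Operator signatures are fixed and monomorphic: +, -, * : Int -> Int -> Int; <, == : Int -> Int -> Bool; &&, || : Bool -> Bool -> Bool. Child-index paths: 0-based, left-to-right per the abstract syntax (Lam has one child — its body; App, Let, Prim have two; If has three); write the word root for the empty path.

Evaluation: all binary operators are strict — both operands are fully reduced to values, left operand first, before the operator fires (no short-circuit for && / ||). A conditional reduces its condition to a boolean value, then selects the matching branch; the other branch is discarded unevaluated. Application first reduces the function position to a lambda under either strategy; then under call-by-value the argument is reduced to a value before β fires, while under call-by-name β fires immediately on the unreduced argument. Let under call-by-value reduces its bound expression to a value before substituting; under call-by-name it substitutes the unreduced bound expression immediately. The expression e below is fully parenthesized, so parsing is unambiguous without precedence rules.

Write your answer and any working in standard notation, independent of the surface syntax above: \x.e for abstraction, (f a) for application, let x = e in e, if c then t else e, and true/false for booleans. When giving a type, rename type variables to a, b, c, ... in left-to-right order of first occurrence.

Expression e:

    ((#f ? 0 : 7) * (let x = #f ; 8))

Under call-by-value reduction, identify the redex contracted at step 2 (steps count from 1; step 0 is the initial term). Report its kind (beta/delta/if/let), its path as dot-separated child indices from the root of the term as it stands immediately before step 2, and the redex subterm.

Working:
step 0: ((if false then 0 else 7) * (let x = false in 8))
step 1: [if@0] (7 * (let x = false in 8))
step 2: [let@1] (7 * 8)

Answer: let at 1 : (let x = false in 8)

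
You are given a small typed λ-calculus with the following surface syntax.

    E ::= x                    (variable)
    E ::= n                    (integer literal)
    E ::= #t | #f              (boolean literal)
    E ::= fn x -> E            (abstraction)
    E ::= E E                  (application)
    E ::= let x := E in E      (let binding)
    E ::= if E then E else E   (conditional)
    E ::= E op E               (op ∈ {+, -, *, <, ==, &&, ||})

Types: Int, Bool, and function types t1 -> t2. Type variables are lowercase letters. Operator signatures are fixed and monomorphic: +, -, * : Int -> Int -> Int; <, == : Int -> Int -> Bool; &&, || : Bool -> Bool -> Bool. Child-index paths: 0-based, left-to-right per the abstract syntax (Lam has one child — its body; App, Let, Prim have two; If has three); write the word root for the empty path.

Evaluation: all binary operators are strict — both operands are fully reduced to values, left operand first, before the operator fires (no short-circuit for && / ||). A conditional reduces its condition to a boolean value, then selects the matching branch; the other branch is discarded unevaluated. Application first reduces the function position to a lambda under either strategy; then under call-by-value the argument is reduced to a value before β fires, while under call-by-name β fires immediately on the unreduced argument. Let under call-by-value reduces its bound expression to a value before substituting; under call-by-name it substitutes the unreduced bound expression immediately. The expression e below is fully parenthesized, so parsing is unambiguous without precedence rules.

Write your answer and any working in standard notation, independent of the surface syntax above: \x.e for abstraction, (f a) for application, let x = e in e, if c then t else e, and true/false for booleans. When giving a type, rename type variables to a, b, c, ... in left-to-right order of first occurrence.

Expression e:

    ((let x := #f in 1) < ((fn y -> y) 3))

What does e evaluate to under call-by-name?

Answer: true

Derivation:
step 0: ((let x = false in 1) < ((\y.y) 3))
step 1: [let@0] (1 < ((\y.y) 3))
step 2: [beta@1] (1 < 3)
step 3: [delta@root] true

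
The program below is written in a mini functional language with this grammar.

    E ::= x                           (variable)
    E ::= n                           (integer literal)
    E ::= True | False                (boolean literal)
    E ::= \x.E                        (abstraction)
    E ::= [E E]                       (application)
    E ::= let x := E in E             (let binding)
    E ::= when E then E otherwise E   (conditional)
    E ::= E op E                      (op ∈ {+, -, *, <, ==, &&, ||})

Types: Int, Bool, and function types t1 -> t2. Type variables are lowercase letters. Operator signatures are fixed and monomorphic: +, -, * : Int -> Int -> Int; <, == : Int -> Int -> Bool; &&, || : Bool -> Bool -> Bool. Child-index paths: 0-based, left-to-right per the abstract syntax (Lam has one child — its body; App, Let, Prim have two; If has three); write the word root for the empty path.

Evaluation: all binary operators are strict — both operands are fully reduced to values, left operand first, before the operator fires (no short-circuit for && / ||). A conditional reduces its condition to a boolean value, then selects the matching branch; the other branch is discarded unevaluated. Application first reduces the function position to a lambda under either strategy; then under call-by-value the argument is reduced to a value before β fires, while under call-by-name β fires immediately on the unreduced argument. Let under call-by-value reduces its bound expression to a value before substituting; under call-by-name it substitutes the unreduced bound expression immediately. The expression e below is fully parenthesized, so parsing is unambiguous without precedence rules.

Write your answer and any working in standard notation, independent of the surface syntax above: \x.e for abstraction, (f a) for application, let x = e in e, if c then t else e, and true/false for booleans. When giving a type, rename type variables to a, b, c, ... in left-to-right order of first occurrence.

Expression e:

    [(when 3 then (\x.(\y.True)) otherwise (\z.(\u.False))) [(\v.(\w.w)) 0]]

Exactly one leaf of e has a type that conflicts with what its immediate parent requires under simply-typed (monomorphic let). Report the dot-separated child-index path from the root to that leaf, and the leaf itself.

Answer: 0.0 : 3

Trace:
  unify Int ~ Bool
  FAIL: mismatch Int ~ Bool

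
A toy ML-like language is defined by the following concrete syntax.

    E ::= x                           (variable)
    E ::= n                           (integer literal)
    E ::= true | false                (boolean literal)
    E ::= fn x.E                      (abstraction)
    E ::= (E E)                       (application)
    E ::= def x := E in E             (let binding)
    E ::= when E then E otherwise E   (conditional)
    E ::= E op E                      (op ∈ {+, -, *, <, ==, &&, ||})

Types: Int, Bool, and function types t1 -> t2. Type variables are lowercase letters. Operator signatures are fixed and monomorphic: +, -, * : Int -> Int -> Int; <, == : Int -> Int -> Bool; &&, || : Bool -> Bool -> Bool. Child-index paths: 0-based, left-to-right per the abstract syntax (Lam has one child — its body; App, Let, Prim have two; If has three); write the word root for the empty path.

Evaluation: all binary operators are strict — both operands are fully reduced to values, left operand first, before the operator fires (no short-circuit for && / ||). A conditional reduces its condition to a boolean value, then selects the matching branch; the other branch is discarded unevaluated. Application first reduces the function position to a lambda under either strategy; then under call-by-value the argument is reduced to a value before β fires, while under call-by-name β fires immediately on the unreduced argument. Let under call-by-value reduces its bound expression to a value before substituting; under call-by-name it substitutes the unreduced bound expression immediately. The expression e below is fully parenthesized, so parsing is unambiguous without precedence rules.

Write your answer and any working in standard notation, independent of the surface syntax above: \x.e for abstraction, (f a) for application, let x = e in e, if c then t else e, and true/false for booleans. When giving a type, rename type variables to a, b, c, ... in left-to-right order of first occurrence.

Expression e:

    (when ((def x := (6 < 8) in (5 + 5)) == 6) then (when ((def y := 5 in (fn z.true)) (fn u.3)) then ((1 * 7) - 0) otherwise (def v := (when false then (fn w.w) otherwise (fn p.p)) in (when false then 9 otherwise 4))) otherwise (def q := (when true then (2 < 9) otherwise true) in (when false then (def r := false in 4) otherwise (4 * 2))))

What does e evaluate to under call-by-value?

Derivation:
step 0: (if ((let x = (6 < 8) in (5 + 5)) == 6) then (if ((let y = 5 in (\z.true)) (\u.3)) then ((1 * 7) - 0) else (let v = (if false then (\w.w) else (\p.p)) in (if false then 9 else 4))) else (let q = (if true then (2 < 9) else true) in (if false then (let r = false in 4) else (4 * 2))))
step 1: [delta@0.0.0] (if ((let x = true in (5 + 5)) == 6) then (if ((let y = 5 in (\z.true)) (\u.3)) then ((1 * 7) - 0) else (let v = (if false then (\w.w) else (\p.p)) in (if false then 9 else 4))) else (let q = (if true then (2 < 9) else true) in (if false then (let r = false in 4) else (4 * 2))))
step 2: [let@0.0] (if ((5 + 5) == 6) then (if ((let y = 5 in (\z.true)) (\u.3)) then ((1 * 7) - 0) else (let v = (if false then (\w.w) else (\p.p)) in (if false then 9 else 4))) else (let q = (if true then (2 < 9) else true) in (if false then (let r = false in 4) else (4 * 2))))
step 3: [delta@0.0] (if (10 == 6) then (if ((let y = 5 in (\z.true)) (\u.3)) then ((1 * 7) - 0) else (let v = (if false then (\w.w) else (\p.p)) in (if false then 9 else 4))) else (let q = (if true then (2 < 9) else true) in (if false then (let r = false in 4) else (4 * 2))))
step 4: [delta@0] (if false then (if ((let y = 5 in (\z.true)) (\u.3)) then ((1 * 7) - 0) else (let v = (if false then (\w.w) else (\p.p)) in (if false then 9 else 4))) else (let q = (if true then (2 < 9) else true) in (if false then (let r = false in 4) else (4 * 2))))
step 5: [if@root] (let q = (if true then (2 < 9) else true) in (if false then (let r = false in 4) else (4 * 2)))
step 6: [if@0] (let q = (2 < 9) in (if false then (let r = false in 4) else (4 * 2)))
step 7: [delta@0] (let q = true in (if false then (let r = false in 4) else (4 * 2)))
step 8: [let@root] (if false then (let r = false in 4) else (4 * 2))
step 9: [if@root] (4 * 2)
step 10: [delta@root] 8

Answer: 8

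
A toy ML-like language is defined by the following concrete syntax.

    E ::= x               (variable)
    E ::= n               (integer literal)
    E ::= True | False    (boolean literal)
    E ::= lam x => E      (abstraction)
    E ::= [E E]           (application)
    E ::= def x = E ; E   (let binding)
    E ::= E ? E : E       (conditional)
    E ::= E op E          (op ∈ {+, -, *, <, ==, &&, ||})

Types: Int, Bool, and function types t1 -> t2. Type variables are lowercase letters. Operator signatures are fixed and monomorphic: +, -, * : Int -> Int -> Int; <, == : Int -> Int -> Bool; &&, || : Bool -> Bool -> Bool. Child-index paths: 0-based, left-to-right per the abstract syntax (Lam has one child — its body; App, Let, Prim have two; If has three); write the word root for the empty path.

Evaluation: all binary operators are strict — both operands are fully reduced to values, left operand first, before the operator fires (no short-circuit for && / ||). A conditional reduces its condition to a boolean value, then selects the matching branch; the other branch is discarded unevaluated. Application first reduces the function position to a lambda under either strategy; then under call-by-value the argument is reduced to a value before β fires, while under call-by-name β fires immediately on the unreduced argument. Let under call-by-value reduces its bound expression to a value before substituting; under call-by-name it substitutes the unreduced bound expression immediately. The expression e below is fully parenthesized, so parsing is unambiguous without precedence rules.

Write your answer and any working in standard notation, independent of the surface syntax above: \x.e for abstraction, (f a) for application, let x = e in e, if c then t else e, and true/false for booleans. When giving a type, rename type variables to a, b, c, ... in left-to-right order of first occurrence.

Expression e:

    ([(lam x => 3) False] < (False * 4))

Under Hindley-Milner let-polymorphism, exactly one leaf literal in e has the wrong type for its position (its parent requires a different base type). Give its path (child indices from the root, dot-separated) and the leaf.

Answer: 1.0 : false

Working:
\x._ : a -> Int
  unify a -> Int ~ Bool -> b
  unify a ~ Bool
  unify Int ~ b
_ _ : Int
  unify Int ~ Int
  unify Bool ~ Int
  FAIL: mismatch Bool ~ Int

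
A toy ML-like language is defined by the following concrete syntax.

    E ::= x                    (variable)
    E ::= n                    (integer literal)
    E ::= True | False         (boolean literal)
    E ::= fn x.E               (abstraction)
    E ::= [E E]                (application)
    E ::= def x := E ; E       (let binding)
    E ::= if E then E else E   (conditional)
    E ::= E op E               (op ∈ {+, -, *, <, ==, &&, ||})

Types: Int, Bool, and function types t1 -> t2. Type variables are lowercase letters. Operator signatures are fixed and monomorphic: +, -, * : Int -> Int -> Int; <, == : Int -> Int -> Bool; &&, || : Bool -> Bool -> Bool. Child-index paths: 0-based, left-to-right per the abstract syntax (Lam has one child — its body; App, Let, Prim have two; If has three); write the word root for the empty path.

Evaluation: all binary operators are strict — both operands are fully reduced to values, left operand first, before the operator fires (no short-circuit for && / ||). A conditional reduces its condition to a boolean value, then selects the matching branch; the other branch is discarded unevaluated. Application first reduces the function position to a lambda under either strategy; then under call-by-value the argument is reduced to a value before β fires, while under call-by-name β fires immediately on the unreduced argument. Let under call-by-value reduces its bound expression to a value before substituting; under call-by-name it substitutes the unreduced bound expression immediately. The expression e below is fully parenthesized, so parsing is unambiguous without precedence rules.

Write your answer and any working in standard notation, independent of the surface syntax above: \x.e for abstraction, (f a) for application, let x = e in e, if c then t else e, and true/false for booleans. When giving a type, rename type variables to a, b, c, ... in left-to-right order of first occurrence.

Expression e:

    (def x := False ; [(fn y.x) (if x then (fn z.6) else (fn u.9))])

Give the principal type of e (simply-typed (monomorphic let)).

Working:
let x : Bool
x : Bool
\y._ : a -> Bool
x : Bool
  unify Bool ~ Bool
\z._ : b -> Int
\u._ : c -> Int
  unify b -> Int ~ c -> Int
  unify b ~ c
  unify Int ~ Int
  unify a -> Bool ~ (c -> Int) -> d
  unify a ~ c -> Int
  unify Bool ~ d
_ _ : Bool

Answer: Bool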